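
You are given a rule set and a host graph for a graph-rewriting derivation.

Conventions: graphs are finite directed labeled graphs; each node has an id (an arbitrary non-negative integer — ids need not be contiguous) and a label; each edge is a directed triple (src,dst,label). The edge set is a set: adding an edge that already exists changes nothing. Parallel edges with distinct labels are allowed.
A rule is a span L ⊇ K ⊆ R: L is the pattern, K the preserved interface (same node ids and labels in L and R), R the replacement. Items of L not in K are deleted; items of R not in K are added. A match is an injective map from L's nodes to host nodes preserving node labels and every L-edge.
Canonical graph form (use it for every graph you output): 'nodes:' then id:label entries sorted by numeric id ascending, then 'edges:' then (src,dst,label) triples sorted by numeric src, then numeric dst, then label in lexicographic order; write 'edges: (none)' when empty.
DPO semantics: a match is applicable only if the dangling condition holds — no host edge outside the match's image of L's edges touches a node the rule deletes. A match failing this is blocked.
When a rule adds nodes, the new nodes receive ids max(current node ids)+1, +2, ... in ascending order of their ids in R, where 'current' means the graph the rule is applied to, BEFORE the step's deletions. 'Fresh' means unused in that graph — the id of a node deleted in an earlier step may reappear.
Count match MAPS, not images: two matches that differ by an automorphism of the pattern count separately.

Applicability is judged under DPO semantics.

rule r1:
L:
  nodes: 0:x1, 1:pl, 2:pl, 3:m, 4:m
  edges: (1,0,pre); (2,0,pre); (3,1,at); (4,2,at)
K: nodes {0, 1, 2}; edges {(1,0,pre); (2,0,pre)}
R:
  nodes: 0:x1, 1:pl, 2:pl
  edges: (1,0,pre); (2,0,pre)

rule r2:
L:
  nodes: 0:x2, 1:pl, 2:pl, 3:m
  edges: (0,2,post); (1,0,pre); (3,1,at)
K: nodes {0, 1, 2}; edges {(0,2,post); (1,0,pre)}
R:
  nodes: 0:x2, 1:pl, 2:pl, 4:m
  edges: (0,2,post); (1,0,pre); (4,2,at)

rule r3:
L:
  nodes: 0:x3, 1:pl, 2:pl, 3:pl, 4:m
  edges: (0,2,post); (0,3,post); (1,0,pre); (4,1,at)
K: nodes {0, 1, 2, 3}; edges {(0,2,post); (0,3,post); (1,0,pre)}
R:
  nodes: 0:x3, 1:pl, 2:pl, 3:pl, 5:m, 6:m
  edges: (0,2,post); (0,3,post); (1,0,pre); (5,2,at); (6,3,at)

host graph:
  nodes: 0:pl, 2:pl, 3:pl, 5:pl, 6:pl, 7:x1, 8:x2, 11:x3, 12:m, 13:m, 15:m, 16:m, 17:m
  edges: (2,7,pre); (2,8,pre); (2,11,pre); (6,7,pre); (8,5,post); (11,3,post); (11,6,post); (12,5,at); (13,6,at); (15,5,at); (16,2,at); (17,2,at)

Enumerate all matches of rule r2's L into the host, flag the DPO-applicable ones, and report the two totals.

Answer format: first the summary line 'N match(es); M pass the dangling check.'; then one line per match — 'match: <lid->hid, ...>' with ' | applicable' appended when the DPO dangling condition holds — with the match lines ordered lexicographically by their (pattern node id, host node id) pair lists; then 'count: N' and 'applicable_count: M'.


2 match(es); 2 pass the dangling check.
match: 0->8, 1->2, 2->5, 3->16 | applicable
match: 0->8, 1->2, 2->5, 3->17 | applicable
count: 2
applicable_count: 2


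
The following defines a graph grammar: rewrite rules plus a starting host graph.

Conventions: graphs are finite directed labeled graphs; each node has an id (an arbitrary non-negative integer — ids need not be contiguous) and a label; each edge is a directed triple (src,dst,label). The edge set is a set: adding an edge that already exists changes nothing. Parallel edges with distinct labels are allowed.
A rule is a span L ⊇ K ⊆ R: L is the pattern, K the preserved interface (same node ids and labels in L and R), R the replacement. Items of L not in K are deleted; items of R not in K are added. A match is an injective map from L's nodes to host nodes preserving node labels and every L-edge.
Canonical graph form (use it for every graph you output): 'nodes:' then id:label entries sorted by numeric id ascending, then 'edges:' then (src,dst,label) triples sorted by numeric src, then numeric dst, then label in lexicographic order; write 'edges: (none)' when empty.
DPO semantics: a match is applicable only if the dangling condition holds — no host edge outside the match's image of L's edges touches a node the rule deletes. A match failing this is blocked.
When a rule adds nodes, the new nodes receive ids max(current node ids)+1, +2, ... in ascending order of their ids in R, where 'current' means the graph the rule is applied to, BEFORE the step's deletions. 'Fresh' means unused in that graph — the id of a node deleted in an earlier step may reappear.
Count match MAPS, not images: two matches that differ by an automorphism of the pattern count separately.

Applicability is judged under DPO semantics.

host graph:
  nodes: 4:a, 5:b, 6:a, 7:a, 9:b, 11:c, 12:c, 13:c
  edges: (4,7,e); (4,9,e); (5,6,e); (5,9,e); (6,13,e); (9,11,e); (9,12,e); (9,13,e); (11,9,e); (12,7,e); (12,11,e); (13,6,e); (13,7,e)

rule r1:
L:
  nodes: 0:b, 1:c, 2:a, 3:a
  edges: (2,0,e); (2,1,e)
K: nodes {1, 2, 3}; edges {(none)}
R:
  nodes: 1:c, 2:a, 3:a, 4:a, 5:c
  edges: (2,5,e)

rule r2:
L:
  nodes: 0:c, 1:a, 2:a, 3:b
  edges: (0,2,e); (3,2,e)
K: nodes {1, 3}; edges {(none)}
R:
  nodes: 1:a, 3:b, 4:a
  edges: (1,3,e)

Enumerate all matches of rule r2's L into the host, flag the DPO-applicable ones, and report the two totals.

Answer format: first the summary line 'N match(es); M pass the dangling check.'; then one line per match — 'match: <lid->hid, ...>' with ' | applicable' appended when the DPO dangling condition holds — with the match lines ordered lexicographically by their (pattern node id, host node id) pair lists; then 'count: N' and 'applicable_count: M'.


2 match(es); 0 pass the dangling check.
match: 0->13, 1->4, 2->6, 3->5
match: 0->13, 1->7, 2->6, 3->5
count: 2
applicable_count: 0


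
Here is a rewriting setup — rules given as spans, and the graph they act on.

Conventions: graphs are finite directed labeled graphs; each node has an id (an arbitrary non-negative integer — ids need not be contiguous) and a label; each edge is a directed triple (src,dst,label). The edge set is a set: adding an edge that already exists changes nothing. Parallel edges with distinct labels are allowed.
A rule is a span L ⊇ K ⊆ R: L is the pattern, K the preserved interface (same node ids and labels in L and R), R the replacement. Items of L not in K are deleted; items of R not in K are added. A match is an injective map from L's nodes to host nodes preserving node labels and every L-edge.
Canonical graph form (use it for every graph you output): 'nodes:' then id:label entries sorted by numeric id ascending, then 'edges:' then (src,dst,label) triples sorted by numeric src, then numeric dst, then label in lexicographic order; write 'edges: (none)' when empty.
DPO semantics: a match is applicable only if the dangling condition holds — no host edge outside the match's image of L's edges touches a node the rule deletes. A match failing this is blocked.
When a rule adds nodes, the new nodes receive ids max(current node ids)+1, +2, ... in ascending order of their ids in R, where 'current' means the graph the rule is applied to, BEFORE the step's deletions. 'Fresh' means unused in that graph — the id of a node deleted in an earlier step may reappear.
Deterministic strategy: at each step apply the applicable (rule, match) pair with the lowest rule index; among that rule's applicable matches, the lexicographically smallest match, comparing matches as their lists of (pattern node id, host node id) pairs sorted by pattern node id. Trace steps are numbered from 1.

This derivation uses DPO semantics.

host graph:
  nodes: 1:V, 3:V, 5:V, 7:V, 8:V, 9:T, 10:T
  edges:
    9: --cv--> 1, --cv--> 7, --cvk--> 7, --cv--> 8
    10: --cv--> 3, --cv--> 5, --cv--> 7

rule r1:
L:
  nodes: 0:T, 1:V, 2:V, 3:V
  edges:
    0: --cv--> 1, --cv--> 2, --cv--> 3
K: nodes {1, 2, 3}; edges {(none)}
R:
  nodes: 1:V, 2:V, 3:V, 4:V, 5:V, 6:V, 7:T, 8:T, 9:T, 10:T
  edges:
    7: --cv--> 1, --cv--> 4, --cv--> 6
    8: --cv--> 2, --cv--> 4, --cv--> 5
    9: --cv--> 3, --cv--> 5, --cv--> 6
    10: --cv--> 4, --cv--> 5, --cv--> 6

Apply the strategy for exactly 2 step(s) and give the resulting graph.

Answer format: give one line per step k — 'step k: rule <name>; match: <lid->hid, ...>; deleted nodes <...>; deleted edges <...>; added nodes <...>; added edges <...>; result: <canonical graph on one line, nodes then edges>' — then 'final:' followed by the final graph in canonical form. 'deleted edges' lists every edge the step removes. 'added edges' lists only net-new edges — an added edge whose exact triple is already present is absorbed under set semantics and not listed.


step 1: rule r1; match: 0->10, 1->3, 2->5, 3->7; deleted nodes 10; deleted edges (10,3,cv); (10,5,cv); (10,7,cv); added nodes 11, 12, 13, 14, 15, 16, 17; added edges (14,3,cv); (14,11,cv); (14,13,cv); (15,5,cv); (15,11,cv); (15,12,cv); (16,7,cv); (16,12,cv); (16,13,cv); (17,11,cv); (17,12,cv); (17,13,cv); result: nodes: 1:V, 3:V, 5:V, 7:V, 8:V, 9:T, 11:V, 12:V, 13:V, 14:T, 15:T, 16:T, 17:T edges: (9,1,cv); (9,7,cv); (9,7,cvk); (9,8,cv); (14,3,cv); (14,11,cv); (14,13,cv); (15,5,cv); (15,11,cv); (15,12,cv); (16,7,cv); (16,12,cv); (16,13,cv); (17,11,cv); (17,12,cv); (17,13,cv)
step 2: rule r1; match: 0->14, 1->3, 2->11, 3->13; deleted nodes 14; deleted edges (14,3,cv); (14,11,cv); (14,13,cv); added nodes 18, 19, 20, 21, 22, 23, 24; added edges (21,3,cv); (21,18,cv); (21,20,cv); (22,11,cv); (22,18,cv); (22,19,cv); (23,13,cv); (23,19,cv); (23,20,cv); (24,18,cv); (24,19,cv); (24,20,cv); result: nodes: 1:V, 3:V, 5:V, 7:V, 8:V, 9:T, 11:V, 12:V, 13:V, 15:T, 16:T, 17:T, 18:V, 19:V, 20:V, 21:T, 22:T, 23:T, 24:T edges: (9,1,cv); (9,7,cv); (9,7,cvk); (9,8,cv); (15,5,cv); (15,11,cv); (15,12,cv); (16,7,cv); (16,12,cv); (16,13,cv); (17,11,cv); (17,12,cv); (17,13,cv); (21,3,cv); (21,18,cv); (21,20,cv); (22,11,cv); (22,18,cv); (22,19,cv); (23,13,cv); (23,19,cv); (23,20,cv); (24,18,cv); (24,19,cv); (24,20,cv)
final:
nodes: 1:V, 3:V, 5:V, 7:V, 8:V, 9:T, 11:V, 12:V, 13:V, 15:T, 16:T, 17:T, 18:V, 19:V, 20:V, 21:T, 22:T, 23:T, 24:T
edges: (9,1,cv); (9,7,cv); (9,7,cvk); (9,8,cv); (15,5,cv); (15,11,cv); (15,12,cv); (16,7,cv); (16,12,cv); (16,13,cv); (17,11,cv); (17,12,cv); (17,13,cv); (21,3,cv); (21,18,cv); (21,20,cv); (22,11,cv); (22,18,cv); (22,19,cv); (23,13,cv); (23,19,cv); (23,20,cv); (24,18,cv); (24,19,cv); (24,20,cv)


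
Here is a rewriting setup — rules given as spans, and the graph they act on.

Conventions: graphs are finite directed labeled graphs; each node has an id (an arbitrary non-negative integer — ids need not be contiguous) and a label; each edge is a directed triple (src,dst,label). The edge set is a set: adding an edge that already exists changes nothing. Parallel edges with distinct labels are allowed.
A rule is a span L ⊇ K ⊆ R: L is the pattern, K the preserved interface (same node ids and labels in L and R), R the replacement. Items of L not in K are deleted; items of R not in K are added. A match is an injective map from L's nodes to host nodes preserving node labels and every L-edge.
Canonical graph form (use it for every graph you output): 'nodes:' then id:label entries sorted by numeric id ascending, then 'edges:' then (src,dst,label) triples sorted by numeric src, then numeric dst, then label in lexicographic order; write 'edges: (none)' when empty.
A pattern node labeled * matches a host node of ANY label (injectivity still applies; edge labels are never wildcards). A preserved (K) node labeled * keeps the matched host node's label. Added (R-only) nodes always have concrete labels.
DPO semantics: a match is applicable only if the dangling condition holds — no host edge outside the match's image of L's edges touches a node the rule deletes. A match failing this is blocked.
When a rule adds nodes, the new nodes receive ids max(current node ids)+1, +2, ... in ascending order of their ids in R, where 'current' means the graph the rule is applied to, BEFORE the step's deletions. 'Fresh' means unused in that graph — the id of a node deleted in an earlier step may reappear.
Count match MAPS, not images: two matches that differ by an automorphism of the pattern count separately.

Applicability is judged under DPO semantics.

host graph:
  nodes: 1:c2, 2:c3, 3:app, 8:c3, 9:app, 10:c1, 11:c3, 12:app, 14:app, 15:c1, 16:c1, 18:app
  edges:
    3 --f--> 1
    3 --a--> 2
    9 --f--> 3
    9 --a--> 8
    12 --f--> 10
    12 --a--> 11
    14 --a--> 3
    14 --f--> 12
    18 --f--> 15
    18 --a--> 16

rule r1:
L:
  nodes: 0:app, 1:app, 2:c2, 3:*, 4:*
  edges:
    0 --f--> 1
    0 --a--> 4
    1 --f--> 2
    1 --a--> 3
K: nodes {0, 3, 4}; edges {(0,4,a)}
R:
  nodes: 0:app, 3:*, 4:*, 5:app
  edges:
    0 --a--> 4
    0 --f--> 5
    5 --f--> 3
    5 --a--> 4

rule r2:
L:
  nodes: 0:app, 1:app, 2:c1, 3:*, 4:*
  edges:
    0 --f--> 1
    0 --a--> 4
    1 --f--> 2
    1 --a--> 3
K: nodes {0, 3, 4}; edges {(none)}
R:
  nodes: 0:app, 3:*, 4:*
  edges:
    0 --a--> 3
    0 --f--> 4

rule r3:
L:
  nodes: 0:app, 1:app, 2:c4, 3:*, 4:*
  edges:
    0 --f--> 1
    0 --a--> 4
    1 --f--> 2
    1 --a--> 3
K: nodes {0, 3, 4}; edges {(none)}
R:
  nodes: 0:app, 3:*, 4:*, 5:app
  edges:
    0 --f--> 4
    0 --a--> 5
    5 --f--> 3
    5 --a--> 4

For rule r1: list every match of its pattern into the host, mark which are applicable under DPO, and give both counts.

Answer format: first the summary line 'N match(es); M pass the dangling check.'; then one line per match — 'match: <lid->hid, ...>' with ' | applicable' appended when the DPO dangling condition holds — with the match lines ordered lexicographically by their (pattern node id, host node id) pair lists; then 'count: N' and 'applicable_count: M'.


1 match(es); 0 pass the dangling check.
match: 0->9, 1->3, 2->1, 3->2, 4->8
count: 1
applicable_count: 0


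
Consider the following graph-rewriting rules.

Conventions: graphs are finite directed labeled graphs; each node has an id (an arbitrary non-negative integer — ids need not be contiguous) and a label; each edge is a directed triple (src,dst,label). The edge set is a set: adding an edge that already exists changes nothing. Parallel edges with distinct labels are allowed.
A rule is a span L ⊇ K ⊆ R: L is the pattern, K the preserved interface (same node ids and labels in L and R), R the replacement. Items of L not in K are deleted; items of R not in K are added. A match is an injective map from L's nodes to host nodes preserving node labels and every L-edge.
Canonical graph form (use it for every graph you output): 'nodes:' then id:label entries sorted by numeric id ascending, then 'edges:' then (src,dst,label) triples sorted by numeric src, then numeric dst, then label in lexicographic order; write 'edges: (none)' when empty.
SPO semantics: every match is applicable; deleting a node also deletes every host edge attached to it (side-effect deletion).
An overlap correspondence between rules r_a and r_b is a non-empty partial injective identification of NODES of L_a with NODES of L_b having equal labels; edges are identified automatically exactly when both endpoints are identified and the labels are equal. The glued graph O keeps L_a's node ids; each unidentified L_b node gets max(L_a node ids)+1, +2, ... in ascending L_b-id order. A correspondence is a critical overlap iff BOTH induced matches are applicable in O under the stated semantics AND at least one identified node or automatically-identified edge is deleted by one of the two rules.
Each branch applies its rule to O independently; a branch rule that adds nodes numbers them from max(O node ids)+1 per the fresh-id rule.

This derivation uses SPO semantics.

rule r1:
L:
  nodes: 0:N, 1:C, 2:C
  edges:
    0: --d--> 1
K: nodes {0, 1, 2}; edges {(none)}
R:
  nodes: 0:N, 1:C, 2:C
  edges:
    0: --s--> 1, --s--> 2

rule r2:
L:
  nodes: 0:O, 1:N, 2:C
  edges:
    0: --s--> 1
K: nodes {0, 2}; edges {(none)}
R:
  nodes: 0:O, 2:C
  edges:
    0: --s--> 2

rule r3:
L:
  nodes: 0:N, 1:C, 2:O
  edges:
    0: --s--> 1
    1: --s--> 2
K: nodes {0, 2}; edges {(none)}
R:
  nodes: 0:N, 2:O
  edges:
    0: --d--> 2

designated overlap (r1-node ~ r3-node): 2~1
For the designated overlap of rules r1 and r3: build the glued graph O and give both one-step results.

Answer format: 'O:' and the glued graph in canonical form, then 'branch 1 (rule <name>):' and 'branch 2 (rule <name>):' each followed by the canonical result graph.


O:
nodes: 0:N, 1:C, 2:C, 3:N, 4:O
edges: (0,1,d); (2,4,s); (3,2,s)
branch 1 (rule r1):
nodes: 0:N, 1:C, 2:C, 3:N, 4:O
edges: (0,1,s); (0,2,s); (2,4,s); (3,2,s)
branch 2 (rule r3):
nodes: 0:N, 1:C, 3:N, 4:O
edges: (0,1,d); (3,4,d)


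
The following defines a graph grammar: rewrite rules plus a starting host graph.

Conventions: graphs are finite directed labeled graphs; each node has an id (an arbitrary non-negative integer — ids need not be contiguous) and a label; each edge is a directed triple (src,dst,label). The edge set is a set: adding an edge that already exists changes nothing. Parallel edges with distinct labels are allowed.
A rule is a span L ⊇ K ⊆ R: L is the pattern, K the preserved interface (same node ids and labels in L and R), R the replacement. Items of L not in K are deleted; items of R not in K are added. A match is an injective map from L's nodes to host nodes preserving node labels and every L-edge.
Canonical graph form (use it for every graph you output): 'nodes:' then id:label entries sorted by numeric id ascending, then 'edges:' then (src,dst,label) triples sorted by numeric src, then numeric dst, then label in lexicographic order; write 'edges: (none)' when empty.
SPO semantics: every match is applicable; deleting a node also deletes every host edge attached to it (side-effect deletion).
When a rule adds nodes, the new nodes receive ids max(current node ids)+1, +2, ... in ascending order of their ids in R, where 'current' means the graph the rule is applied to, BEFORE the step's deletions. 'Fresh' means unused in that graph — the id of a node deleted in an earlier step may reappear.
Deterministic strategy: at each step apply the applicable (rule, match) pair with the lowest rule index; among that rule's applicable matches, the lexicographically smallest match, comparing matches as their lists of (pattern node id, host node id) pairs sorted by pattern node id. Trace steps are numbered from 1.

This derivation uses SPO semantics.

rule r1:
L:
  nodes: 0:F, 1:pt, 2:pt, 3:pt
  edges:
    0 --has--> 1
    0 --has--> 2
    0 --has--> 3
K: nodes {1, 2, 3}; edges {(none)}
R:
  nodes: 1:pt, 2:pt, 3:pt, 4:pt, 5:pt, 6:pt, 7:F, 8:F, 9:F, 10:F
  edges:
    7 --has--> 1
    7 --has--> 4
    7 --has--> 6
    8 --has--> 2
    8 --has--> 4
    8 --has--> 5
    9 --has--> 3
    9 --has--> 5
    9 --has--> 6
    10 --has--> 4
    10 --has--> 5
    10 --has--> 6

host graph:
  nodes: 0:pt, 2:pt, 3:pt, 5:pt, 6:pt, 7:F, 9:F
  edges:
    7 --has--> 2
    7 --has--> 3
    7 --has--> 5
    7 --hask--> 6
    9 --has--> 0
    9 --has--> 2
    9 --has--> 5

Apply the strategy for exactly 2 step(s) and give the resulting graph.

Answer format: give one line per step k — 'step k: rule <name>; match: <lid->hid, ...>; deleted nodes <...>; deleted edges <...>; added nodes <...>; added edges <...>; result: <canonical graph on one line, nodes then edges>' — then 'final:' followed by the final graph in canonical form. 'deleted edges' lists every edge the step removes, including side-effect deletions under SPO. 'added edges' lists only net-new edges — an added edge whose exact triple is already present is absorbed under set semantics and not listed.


step 1: rule r1; match: 0->7, 1->2, 2->3, 3->5; deleted nodes 7; deleted edges (7,2,has); (7,3,has); (7,5,has); (7,6,hask); added nodes 10, 11, 12, 13, 14, 15, 16; added edges (13,2,has); (13,10,has); (13,12,has); (14,3,has); (14,10,has); (14,11,has); (15,5,has); (15,11,has); (15,12,has); (16,10,has); (16,11,has); (16,12,has); result: nodes: 0:pt, 2:pt, 3:pt, 5:pt, 6:pt, 9:F, 10:pt, 11:pt, 12:pt, 13:F, 14:F, 15:F, 16:F edges: (9,0,has); (9,2,has); (9,5,has); (13,2,has); (13,10,has); (13,12,has); (14,3,has); (14,10,has); (14,11,has); (15,5,has); (15,11,has); (15,12,has); (16,10,has); (16,11,has); (16,12,has)
step 2: rule r1; match: 0->9, 1->0, 2->2, 3->5; deleted nodes 9; deleted edges (9,0,has); (9,2,has); (9,5,has); added nodes 17, 18, 19, 20, 21, 22, 23; added edges (20,0,has); (20,17,has); (20,19,has); (21,2,has); (21,17,has); (21,18,has); (22,5,has); (22,18,has); (22,19,has); (23,17,has); (23,18,has); (23,19,has); result: nodes: 0:pt, 2:pt, 3:pt, 5:pt, 6:pt, 10:pt, 11:pt, 12:pt, 13:F, 14:F, 15:F, 16:F, 17:pt, 18:pt, 19:pt, 20:F, 21:F, 22:F, 23:F edges: (13,2,has); (13,10,has); (13,12,has); (14,3,has); (14,10,has); (14,11,has); (15,5,has); (15,11,has); (15,12,has); (16,10,has); (16,11,has); (16,12,has); (20,0,has); (20,17,has); (20,19,has); (21,2,has); (21,17,has); (21,18,has); (22,5,has); (22,18,has); (22,19,has); (23,17,has); (23,18,has); (23,19,has)
final:
nodes: 0:pt, 2:pt, 3:pt, 5:pt, 6:pt, 10:pt, 11:pt, 12:pt, 13:F, 14:F, 15:F, 16:F, 17:pt, 18:pt, 19:pt, 20:F, 21:F, 22:F, 23:F
edges: (13,2,has); (13,10,has); (13,12,has); (14,3,has); (14,10,has); (14,11,has); (15,5,has); (15,11,has); (15,12,has); (16,10,has); (16,11,has); (16,12,has); (20,0,has); (20,17,has); (20,19,has); (21,2,has); (21,17,has); (21,18,has); (22,5,has); (22,18,has); (22,19,has); (23,17,has); (23,18,has); (23,19,has)


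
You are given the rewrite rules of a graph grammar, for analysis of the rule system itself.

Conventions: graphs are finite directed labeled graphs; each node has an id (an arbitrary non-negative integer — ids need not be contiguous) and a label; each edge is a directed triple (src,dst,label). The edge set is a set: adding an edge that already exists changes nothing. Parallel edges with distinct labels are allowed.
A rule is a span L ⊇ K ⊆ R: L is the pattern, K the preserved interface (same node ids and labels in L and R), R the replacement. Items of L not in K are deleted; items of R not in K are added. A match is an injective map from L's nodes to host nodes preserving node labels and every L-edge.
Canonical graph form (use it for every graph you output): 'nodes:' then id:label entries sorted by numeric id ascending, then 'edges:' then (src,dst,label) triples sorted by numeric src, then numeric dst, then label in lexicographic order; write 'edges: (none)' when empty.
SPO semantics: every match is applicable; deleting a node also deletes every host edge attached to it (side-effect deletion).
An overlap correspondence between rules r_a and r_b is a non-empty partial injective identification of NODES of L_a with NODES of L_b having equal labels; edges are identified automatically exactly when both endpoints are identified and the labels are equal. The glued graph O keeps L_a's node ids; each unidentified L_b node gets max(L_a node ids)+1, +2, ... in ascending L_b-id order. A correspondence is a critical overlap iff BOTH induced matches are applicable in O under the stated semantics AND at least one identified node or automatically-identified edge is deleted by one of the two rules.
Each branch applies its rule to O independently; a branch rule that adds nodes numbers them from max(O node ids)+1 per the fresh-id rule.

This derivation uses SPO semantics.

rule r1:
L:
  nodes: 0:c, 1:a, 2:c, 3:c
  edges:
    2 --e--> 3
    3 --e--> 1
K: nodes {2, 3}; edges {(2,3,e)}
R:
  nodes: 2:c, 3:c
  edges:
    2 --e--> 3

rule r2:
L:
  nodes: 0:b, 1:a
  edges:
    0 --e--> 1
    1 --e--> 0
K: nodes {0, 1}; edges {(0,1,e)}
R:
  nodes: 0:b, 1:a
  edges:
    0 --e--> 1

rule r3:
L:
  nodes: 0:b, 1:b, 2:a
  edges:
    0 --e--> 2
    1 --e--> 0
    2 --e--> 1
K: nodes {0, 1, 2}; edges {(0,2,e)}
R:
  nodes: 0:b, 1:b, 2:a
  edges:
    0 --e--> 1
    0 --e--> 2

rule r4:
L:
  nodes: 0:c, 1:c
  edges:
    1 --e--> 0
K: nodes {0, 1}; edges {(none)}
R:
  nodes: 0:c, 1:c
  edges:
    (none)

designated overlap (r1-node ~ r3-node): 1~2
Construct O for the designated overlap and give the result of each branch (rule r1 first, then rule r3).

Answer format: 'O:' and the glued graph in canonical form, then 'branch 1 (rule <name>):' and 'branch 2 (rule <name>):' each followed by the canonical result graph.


O:
nodes: 0:c, 1:a, 2:c, 3:c, 4:b, 5:b
edges: (1,5,e); (2,3,e); (3,1,e); (4,1,e); (5,4,e)
branch 1 (rule r1):
nodes: 2:c, 3:c, 4:b, 5:b
edges: (2,3,e); (5,4,e)
branch 2 (rule r3):
nodes: 0:c, 1:a, 2:c, 3:c, 4:b, 5:b
edges: (2,3,e); (3,1,e); (4,1,e); (4,5,e)


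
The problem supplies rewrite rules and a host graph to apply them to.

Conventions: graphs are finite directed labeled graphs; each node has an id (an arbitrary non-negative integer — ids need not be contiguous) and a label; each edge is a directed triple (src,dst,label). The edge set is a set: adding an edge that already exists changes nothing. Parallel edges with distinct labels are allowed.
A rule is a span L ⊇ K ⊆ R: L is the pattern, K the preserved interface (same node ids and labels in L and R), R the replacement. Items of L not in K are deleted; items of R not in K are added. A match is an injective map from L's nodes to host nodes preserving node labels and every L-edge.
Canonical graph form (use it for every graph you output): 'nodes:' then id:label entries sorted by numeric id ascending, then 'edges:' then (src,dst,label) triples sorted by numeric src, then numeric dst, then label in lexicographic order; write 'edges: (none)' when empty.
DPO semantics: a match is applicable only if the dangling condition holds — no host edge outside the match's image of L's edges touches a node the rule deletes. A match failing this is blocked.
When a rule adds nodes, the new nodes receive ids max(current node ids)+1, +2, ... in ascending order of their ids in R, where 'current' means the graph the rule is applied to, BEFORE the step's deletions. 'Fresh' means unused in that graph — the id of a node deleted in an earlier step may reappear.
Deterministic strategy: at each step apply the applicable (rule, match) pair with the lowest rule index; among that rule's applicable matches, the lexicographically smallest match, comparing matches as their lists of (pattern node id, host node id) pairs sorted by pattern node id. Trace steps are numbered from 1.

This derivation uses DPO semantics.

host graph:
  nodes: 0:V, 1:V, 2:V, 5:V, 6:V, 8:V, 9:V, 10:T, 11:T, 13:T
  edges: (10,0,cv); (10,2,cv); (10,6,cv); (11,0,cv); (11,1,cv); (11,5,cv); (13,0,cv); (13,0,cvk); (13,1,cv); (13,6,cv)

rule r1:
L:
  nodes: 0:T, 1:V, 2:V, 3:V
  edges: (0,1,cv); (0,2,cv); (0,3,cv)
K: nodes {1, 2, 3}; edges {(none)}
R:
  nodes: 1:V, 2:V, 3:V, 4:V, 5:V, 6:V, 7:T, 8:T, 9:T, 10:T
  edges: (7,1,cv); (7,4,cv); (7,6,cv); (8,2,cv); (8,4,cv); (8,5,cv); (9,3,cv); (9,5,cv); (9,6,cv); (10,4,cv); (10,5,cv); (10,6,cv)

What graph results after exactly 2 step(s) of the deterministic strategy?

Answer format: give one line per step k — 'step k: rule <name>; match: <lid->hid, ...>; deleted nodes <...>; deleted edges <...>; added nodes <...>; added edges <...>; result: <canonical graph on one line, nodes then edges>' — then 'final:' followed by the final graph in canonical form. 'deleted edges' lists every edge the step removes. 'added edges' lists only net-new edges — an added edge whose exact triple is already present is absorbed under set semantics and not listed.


step 1: rule r1; match: 0->10, 1->0, 2->2, 3->6; deleted nodes 10; deleted edges (10,0,cv); (10,2,cv); (10,6,cv); added nodes 14, 15, 16, 17, 18, 19, 20; added edges (17,0,cv); (17,14,cv); (17,16,cv); (18,2,cv); (18,14,cv); (18,15,cv); (19,6,cv); (19,15,cv); (19,16,cv); (20,14,cv); (20,15,cv); (20,16,cv); result: nodes: 0:V, 1:V, 2:V, 5:V, 6:V, 8:V, 9:V, 11:T, 13:T, 14:V, 15:V, 16:V, 17:T, 18:T, 19:T, 20:T edges: (11,0,cv); (11,1,cv); (11,5,cv); (13,0,cv); (13,0,cvk); (13,1,cv); (13,6,cv); (17,0,cv); (17,14,cv); (17,16,cv); (18,2,cv); (18,14,cv); (18,15,cv); (19,6,cv); (19,15,cv); (19,16,cv); (20,14,cv); (20,15,cv); (20,16,cv)
step 2: rule r1; match: 0->11, 1->0, 2->1, 3->5; deleted nodes 11; deleted edges (11,0,cv); (11,1,cv); (11,5,cv); added nodes 21, 22, 23, 24, 25, 26, 27; added edges (24,0,cv); (24,21,cv); (24,23,cv); (25,1,cv); (25,21,cv); (25,22,cv); (26,5,cv); (26,22,cv); (26,23,cv); (27,21,cv); (27,22,cv); (27,23,cv); result: nodes: 0:V, 1:V, 2:V, 5:V, 6:V, 8:V, 9:V, 13:T, 14:V, 15:V, 16:V, 17:T, 18:T, 19:T, 20:T, 21:V, 22:V, 23:V, 24:T, 25:T, 26:T, 27:T edges: (13,0,cv); (13,0,cvk); (13,1,cv); (13,6,cv); (17,0,cv); (17,14,cv); (17,16,cv); (18,2,cv); (18,14,cv); (18,15,cv); (19,6,cv); (19,15,cv); (19,16,cv); (20,14,cv); (20,15,cv); (20,16,cv); (24,0,cv); (24,21,cv); (24,23,cv); (25,1,cv); (25,21,cv); (25,22,cv); (26,5,cv); (26,22,cv); (26,23,cv); (27,21,cv); (27,22,cv); (27,23,cv)
final:
nodes: 0:V, 1:V, 2:V, 5:V, 6:V, 8:V, 9:V, 13:T, 14:V, 15:V, 16:V, 17:T, 18:T, 19:T, 20:T, 21:V, 22:V, 23:V, 24:T, 25:T, 26:T, 27:T
edges: (13,0,cv); (13,0,cvk); (13,1,cv); (13,6,cv); (17,0,cv); (17,14,cv); (17,16,cv); (18,2,cv); (18,14,cv); (18,15,cv); (19,6,cv); (19,15,cv); (19,16,cv); (20,14,cv); (20,15,cv); (20,16,cv); (24,0,cv); (24,21,cv); (24,23,cv); (25,1,cv); (25,21,cv); (25,22,cv); (26,5,cv); (26,22,cv); (26,23,cv); (27,21,cv); (27,22,cv); (27,23,cv)


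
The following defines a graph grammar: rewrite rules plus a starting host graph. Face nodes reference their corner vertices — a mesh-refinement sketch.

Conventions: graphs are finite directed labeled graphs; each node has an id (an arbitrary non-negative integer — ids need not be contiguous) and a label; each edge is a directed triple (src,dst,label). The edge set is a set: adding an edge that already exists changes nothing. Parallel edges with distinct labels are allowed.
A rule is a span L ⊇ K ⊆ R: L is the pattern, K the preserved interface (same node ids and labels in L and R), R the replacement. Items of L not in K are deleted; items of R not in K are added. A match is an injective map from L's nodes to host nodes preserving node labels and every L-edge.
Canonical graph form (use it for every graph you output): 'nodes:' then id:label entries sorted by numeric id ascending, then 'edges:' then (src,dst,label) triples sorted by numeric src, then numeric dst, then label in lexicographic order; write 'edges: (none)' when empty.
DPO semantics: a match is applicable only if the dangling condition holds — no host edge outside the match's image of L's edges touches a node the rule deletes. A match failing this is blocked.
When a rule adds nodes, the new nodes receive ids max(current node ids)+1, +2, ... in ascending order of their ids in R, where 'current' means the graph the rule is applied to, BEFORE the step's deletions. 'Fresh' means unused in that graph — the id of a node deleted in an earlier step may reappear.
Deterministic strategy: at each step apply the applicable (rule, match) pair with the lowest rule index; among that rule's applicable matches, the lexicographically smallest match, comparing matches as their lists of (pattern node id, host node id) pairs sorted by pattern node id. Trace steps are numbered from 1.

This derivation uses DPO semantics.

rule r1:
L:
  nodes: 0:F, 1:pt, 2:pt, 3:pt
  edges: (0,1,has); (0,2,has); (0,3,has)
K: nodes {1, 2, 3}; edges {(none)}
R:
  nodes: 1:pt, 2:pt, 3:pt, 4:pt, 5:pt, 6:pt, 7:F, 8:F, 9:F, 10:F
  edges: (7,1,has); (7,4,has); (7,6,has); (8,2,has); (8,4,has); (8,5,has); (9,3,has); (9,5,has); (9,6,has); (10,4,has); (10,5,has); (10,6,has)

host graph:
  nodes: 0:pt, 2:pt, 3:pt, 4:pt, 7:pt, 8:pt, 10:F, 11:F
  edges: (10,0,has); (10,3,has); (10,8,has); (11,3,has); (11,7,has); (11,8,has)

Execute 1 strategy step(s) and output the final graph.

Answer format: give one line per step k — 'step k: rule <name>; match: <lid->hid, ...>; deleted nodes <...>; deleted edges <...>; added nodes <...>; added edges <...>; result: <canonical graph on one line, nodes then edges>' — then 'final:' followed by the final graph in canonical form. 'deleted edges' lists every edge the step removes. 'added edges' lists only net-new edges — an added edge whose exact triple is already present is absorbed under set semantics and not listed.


step 1: rule r1; match: 0->10, 1->0, 2->3, 3->8; deleted nodes 10; deleted edges (10,0,has); (10,3,has); (10,8,has); added nodes 12, 13, 14, 15, 16, 17, 18; added edges (15,0,has); (15,12,has); (15,14,has); (16,3,has); (16,12,has); (16,13,has); (17,8,has); (17,13,has); (17,14,has); (18,12,has); (18,13,has); (18,14,has); result: nodes: 0:pt, 2:pt, 3:pt, 4:pt, 7:pt, 8:pt, 11:F, 12:pt, 13:pt, 14:pt, 15:F, 16:F, 17:F, 18:F edges: (11,3,has); (11,7,has); (11,8,has); (15,0,has); (15,12,has); (15,14,has); (16,3,has); (16,12,has); (16,13,has); (17,8,has); (17,13,has); (17,14,has); (18,12,has); (18,13,has); (18,14,has)
final:
nodes: 0:pt, 2:pt, 3:pt, 4:pt, 7:pt, 8:pt, 11:F, 12:pt, 13:pt, 14:pt, 15:F, 16:F, 17:F, 18:F
edges: (11,3,has); (11,7,has); (11,8,has); (15,0,has); (15,12,has); (15,14,has); (16,3,has); (16,12,has); (16,13,has); (17,8,has); (17,13,has); (17,14,has); (18,12,has); (18,13,has); (18,14,has)


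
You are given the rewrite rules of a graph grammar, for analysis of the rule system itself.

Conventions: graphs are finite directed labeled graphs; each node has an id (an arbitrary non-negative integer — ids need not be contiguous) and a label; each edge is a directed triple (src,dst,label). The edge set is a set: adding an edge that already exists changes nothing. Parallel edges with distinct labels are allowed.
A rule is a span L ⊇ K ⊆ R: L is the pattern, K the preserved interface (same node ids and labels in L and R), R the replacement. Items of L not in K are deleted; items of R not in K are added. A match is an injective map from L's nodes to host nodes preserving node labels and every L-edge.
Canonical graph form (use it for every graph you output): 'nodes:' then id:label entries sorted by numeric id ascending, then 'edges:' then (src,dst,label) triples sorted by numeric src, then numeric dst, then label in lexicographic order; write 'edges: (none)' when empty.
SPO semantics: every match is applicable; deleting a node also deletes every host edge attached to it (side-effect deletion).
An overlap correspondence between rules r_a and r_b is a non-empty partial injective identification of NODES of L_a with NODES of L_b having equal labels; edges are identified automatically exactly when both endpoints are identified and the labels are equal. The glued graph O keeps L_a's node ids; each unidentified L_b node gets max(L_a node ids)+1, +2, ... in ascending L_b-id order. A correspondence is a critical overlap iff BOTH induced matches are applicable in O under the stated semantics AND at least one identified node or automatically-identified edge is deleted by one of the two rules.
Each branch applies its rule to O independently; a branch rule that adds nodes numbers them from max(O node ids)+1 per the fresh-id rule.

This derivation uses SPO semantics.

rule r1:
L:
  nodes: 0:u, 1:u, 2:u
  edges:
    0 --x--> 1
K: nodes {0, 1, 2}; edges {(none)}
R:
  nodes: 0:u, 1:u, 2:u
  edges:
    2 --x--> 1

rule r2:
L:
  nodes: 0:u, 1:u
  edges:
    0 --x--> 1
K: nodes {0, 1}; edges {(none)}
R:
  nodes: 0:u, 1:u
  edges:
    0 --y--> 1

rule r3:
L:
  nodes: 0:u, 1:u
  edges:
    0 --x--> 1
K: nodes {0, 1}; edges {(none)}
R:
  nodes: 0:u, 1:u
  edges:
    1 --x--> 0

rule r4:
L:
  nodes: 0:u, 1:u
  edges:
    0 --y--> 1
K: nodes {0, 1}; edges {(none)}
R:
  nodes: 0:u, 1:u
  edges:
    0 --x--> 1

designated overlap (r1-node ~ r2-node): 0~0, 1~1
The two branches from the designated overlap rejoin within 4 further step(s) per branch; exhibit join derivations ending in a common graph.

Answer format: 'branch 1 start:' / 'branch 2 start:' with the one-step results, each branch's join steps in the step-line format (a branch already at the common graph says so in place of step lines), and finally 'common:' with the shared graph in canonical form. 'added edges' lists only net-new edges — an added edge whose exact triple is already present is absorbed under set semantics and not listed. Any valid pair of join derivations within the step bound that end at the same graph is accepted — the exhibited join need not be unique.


branch 1 start:
nodes: 0:u, 1:u, 2:u
edges: (2,1,x)
branch 2 start:
nodes: 0:u, 1:u, 2:u
edges: (0,1,y)
branch 1 step 1: rule r1; match: 0->2, 1->1, 2->0; deleted nodes (none); deleted edges (2,1,x); added nodes (none); added edges (0,1,x); result: nodes: 0:u, 1:u, 2:u edges: (0,1,x)
branch 2 step 1: rule r4; match: 0->0, 1->1; deleted nodes (none); deleted edges (0,1,y); added nodes (none); added edges (0,1,x); result: nodes: 0:u, 1:u, 2:u edges: (0,1,x)
common:
nodes: 0:u, 1:u, 2:u
edges: (0,1,x)


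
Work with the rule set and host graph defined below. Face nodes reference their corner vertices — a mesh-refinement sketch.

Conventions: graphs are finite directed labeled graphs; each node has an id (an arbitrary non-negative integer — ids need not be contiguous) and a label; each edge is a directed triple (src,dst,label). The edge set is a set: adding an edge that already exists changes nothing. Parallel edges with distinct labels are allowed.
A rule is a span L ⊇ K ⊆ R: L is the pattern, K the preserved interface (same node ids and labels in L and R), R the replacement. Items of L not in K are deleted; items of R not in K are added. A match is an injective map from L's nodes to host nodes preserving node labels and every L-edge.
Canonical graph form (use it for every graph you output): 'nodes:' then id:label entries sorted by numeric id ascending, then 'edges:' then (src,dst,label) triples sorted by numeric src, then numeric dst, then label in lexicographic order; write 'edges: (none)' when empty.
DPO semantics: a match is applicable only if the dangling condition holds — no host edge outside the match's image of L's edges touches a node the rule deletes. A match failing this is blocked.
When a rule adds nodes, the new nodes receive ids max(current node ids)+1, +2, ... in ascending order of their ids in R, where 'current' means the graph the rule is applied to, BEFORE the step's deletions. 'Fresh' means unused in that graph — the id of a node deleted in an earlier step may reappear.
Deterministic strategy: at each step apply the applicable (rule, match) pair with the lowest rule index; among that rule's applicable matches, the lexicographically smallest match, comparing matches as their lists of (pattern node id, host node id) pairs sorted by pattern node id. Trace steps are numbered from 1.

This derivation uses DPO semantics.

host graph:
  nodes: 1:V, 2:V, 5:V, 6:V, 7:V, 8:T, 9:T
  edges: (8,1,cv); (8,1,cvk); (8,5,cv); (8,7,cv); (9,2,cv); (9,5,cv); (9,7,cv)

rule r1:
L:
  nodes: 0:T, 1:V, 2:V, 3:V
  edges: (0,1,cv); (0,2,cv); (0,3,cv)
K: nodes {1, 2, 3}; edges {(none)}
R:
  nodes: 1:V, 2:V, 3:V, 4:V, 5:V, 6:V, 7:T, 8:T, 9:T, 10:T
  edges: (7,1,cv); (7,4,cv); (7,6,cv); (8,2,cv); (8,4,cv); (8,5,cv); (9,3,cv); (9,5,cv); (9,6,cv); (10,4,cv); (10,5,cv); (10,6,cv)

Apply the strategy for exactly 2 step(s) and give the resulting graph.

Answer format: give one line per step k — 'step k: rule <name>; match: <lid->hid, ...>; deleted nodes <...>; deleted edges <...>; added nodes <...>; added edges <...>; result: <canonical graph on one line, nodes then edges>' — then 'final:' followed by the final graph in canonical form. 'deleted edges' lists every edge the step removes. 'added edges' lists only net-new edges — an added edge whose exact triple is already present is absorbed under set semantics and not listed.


step 1: rule r1; match: 0->9, 1->2, 2->5, 3->7; deleted nodes 9; deleted edges (9,2,cv); (9,5,cv); (9,7,cv); added nodes 10, 11, 12, 13, 14, 15, 16; added edges (13,2,cv); (13,10,cv); (13,12,cv); (14,5,cv); (14,10,cv); (14,11,cv); (15,7,cv); (15,11,cv); (15,12,cv); (16,10,cv); (16,11,cv); (16,12,cv); result: nodes: 1:V, 2:V, 5:V, 6:V, 7:V, 8:T, 10:V, 11:V, 12:V, 13:T, 14:T, 15:T, 16:T edges: (8,1,cv); (8,1,cvk); (8,5,cv); (8,7,cv); (13,2,cv); (13,10,cv); (13,12,cv); (14,5,cv); (14,10,cv); (14,11,cv); (15,7,cv); (15,11,cv); (15,12,cv); (16,10,cv); (16,11,cv); (16,12,cv)
step 2: rule r1; match: 0->13, 1->2, 2->10, 3->12; deleted nodes 13; deleted edges (13,2,cv); (13,10,cv); (13,12,cv); added nodes 17, 18, 19, 20, 21, 22, 23; added edges (20,2,cv); (20,17,cv); (20,19,cv); (21,10,cv); (21,17,cv); (21,18,cv); (22,12,cv); (22,18,cv); (22,19,cv); (23,17,cv); (23,18,cv); (23,19,cv); result: nodes: 1:V, 2:V, 5:V, 6:V, 7:V, 8:T, 10:V, 11:V, 12:V, 14:T, 15:T, 16:T, 17:V, 18:V, 19:V, 20:T, 21:T, 22:T, 23:T edges: (8,1,cv); (8,1,cvk); (8,5,cv); (8,7,cv); (14,5,cv); (14,10,cv); (14,11,cv); (15,7,cv); (15,11,cv); (15,12,cv); (16,10,cv); (16,11,cv); (16,12,cv); (20,2,cv); (20,17,cv); (20,19,cv); (21,10,cv); (21,17,cv); (21,18,cv); (22,12,cv); (22,18,cv); (22,19,cv); (23,17,cv); (23,18,cv); (23,19,cv)
final:
nodes: 1:V, 2:V, 5:V, 6:V, 7:V, 8:T, 10:V, 11:V, 12:V, 14:T, 15:T, 16:T, 17:V, 18:V, 19:V, 20:T, 21:T, 22:T, 23:T
edges: (8,1,cv); (8,1,cvk); (8,5,cv); (8,7,cv); (14,5,cv); (14,10,cv); (14,11,cv); (15,7,cv); (15,11,cv); (15,12,cv); (16,10,cv); (16,11,cv); (16,12,cv); (20,2,cv); (20,17,cv); (20,19,cv); (21,10,cv); (21,17,cv); (21,18,cv); (22,12,cv); (22,18,cv); (22,19,cv); (23,17,cv); (23,18,cv); (23,19,cv)
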